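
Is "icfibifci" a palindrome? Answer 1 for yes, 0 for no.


Input: icfibifci
Reversed: icfibifci
  Compare pos 0 ('i') with pos 8 ('i'): match
  Compare pos 1 ('c') with pos 7 ('c'): match
  Compare pos 2 ('f') with pos 6 ('f'): match
  Compare pos 3 ('i') with pos 5 ('i'): match
Result: palindrome

1


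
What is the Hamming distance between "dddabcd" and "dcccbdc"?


Comparing "dddabcd" and "dcccbdc" position by position:
  Position 0: 'd' vs 'd' => same
  Position 1: 'd' vs 'c' => differ
  Position 2: 'd' vs 'c' => differ
  Position 3: 'a' vs 'c' => differ
  Position 4: 'b' vs 'b' => same
  Position 5: 'c' vs 'd' => differ
  Position 6: 'd' vs 'c' => differ
Total differences (Hamming distance): 5

5


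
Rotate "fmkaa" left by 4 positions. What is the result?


Input: "fmkaa", rotate left by 4
First 4 characters: "fmka"
Remaining characters: "a"
Concatenate remaining + first: "a" + "fmka" = "afmka"

afmka


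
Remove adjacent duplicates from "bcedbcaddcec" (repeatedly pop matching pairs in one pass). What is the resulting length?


Input: bcedbcaddcec
Stack-based adjacent duplicate removal:
  Read 'b': push. Stack: b
  Read 'c': push. Stack: bc
  Read 'e': push. Stack: bce
  Read 'd': push. Stack: bced
  Read 'b': push. Stack: bcedb
  Read 'c': push. Stack: bcedbc
  Read 'a': push. Stack: bcedbca
  Read 'd': push. Stack: bcedbcad
  Read 'd': matches stack top 'd' => pop. Stack: bcedbca
  Read 'c': push. Stack: bcedbcac
  Read 'e': push. Stack: bcedbcace
  Read 'c': push. Stack: bcedbcacec
Final stack: "bcedbcacec" (length 10)

10


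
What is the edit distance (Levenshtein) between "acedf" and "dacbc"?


Computing edit distance: "acedf" -> "dacbc"
DP table:
           d    a    c    b    c
      0    1    2    3    4    5
  a   1    1    1    2    3    4
  c   2    2    2    1    2    3
  e   3    3    3    2    2    3
  d   4    3    4    3    3    3
  f   5    4    4    4    4    4
Edit distance = dp[5][5] = 4

4


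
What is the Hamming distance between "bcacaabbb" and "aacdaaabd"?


Comparing "bcacaabbb" and "aacdaaabd" position by position:
  Position 0: 'b' vs 'a' => differ
  Position 1: 'c' vs 'a' => differ
  Position 2: 'a' vs 'c' => differ
  Position 3: 'c' vs 'd' => differ
  Position 4: 'a' vs 'a' => same
  Position 5: 'a' vs 'a' => same
  Position 6: 'b' vs 'a' => differ
  Position 7: 'b' vs 'b' => same
  Position 8: 'b' vs 'd' => differ
Total differences (Hamming distance): 6

6


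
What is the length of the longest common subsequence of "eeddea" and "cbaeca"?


LCS of "eeddea" and "cbaeca"
DP table:
           c    b    a    e    c    a
      0    0    0    0    0    0    0
  e   0    0    0    0    1    1    1
  e   0    0    0    0    1    1    1
  d   0    0    0    0    1    1    1
  d   0    0    0    0    1    1    1
  e   0    0    0    0    1    1    1
  a   0    0    0    1    1    1    2
LCS length = dp[6][6] = 2

2


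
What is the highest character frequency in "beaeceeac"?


Input: beaeceeac
Character counts:
  'a': 2
  'b': 1
  'c': 2
  'e': 4
Maximum frequency: 4

4


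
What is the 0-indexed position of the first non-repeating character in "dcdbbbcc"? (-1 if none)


Input: dcdbbbcc
Character frequencies:
  'b': 3
  'c': 3
  'd': 2
Scanning left to right for freq == 1:
  Position 0 ('d'): freq=2, skip
  Position 1 ('c'): freq=3, skip
  Position 2 ('d'): freq=2, skip
  Position 3 ('b'): freq=3, skip
  Position 4 ('b'): freq=3, skip
  Position 5 ('b'): freq=3, skip
  Position 6 ('c'): freq=3, skip
  Position 7 ('c'): freq=3, skip
  No unique character found => answer = -1

-1


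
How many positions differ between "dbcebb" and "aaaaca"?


Comparing "dbcebb" and "aaaaca" position by position:
  Position 0: 'd' vs 'a' => DIFFER
  Position 1: 'b' vs 'a' => DIFFER
  Position 2: 'c' vs 'a' => DIFFER
  Position 3: 'e' vs 'a' => DIFFER
  Position 4: 'b' vs 'c' => DIFFER
  Position 5: 'b' vs 'a' => DIFFER
Positions that differ: 6

6


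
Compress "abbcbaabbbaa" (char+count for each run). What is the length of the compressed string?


Input: abbcbaabbbaa
Runs:
  'a' x 1 => "a1"
  'b' x 2 => "b2"
  'c' x 1 => "c1"
  'b' x 1 => "b1"
  'a' x 2 => "a2"
  'b' x 3 => "b3"
  'a' x 2 => "a2"
Compressed: "a1b2c1b1a2b3a2"
Compressed length: 14

14


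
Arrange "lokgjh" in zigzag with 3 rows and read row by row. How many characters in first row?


Zigzag "lokgjh" into 3 rows:
Placing characters:
  'l' => row 0
  'o' => row 1
  'k' => row 2
  'g' => row 1
  'j' => row 0
  'h' => row 1
Rows:
  Row 0: "lj"
  Row 1: "ogh"
  Row 2: "k"
First row length: 2

2


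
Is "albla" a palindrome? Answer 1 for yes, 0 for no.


Input: albla
Reversed: albla
  Compare pos 0 ('a') with pos 4 ('a'): match
  Compare pos 1 ('l') with pos 3 ('l'): match
Result: palindrome

1


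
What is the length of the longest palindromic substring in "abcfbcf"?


Input: "abcfbcf"
Checking substrings for palindromes:
  No multi-char palindromic substrings found
Longest palindromic substring: "a" with length 1

1


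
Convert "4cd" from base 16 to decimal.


Input: "4cd" in base 16
Positional expansion:
  Digit '4' (value 4) x 16^2 = 1024
  Digit 'c' (value 12) x 16^1 = 192
  Digit 'd' (value 13) x 16^0 = 13
Sum = 1229

1229


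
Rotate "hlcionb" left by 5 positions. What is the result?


Input: "hlcionb", rotate left by 5
First 5 characters: "hlcio"
Remaining characters: "nb"
Concatenate remaining + first: "nb" + "hlcio" = "nbhlcio"

nbhlcio


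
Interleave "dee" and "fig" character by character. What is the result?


Interleaving "dee" and "fig":
  Position 0: 'd' from first, 'f' from second => "df"
  Position 1: 'e' from first, 'i' from second => "ei"
  Position 2: 'e' from first, 'g' from second => "eg"
Result: dfeieg

dfeieg


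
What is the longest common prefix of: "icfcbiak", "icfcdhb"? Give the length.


Words: icfcbiak, icfcdhb
  Position 0: all 'i' => match
  Position 1: all 'c' => match
  Position 2: all 'f' => match
  Position 3: all 'c' => match
  Position 4: ('b', 'd') => mismatch, stop
LCP = "icfc" (length 4)

4


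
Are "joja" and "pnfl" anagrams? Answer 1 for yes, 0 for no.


Strings: "joja", "pnfl"
Sorted first:  ajjo
Sorted second: flnp
Differ at position 0: 'a' vs 'f' => not anagrams

0


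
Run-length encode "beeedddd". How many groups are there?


Input: beeedddd
Scanning for consecutive runs:
  Group 1: 'b' x 1 (positions 0-0)
  Group 2: 'e' x 3 (positions 1-3)
  Group 3: 'd' x 4 (positions 4-7)
Total groups: 3

3


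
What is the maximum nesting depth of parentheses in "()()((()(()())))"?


Input: "()()((()(()())))"
Tracking depth:
  Position 0 '(': depth becomes 1
  Position 1 ')': depth becomes 0
  Position 2 '(': depth becomes 1
  Position 3 ')': depth becomes 0
  Position 4 '(': depth becomes 1
  Position 5 '(': depth becomes 2
  Position 6 '(': depth becomes 3
  Position 7 ')': depth becomes 2
  Position 8 '(': depth becomes 3
  Position 9 '(': depth becomes 4
  Position 10 ')': depth becomes 3
  Position 11 '(': depth becomes 4
  Position 12 ')': depth becomes 3
  Position 13 ')': depth becomes 2
  Position 14 ')': depth becomes 1
  Position 15 ')': depth becomes 0
Maximum depth reached: 4

4


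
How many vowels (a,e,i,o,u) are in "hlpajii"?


Input: hlpajii
Checking each character:
  'h' at position 0: consonant
  'l' at position 1: consonant
  'p' at position 2: consonant
  'a' at position 3: vowel (running total: 1)
  'j' at position 4: consonant
  'i' at position 5: vowel (running total: 2)
  'i' at position 6: vowel (running total: 3)
Total vowels: 3

3


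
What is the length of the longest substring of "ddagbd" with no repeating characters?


Input: "ddagbd"
Sliding window (track last position of each char):
  Position 0 ('d'): window [0,0] length 1 -- new best
  Position 1 ('d'): repeat (last at 0), move window start to 1
  Position 1 ('d'): window [1,1] length 1
  Position 2 ('a'): window [1,2] length 2 -- new best
  Position 3 ('g'): window [1,3] length 3 -- new best
  Position 4 ('b'): window [1,4] length 4 -- new best
  Position 5 ('d'): repeat (last at 1), move window start to 2
  Position 5 ('d'): window [2,5] length 4
Longest substring with no repeats: "dagb" with length 4

4


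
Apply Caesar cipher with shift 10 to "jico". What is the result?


Caesar cipher: shift "jico" by 10
  'j' (pos 9) + 10 = pos 19 = 't'
  'i' (pos 8) + 10 = pos 18 = 's'
  'c' (pos 2) + 10 = pos 12 = 'm'
  'o' (pos 14) + 10 = pos 24 = 'y'
Result: tsmy

tsmy


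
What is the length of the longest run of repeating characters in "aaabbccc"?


Input: "aaabbccc"
Scanning for longest run:
  Position 1 ('a'): continues run of 'a', length=2
  Position 2 ('a'): continues run of 'a', length=3
  Position 3 ('b'): new char, reset run to 1
  Position 4 ('b'): continues run of 'b', length=2
  Position 5 ('c'): new char, reset run to 1
  Position 6 ('c'): continues run of 'c', length=2
  Position 7 ('c'): continues run of 'c', length=3
Longest run: 'a' with length 3

3


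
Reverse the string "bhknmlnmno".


Input: bhknmlnmno
Reading characters right to left:
  Position 9: 'o'
  Position 8: 'n'
  Position 7: 'm'
  Position 6: 'n'
  Position 5: 'l'
  Position 4: 'm'
  Position 3: 'n'
  Position 2: 'k'
  Position 1: 'h'
  Position 0: 'b'
Reversed: onmnlmnkhb

onmnlmnkhb


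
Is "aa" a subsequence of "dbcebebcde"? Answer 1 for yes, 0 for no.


Check if "aa" is a subsequence of "dbcebebcde"
Greedy scan:
  Position 0 ('d'): no match needed
  Position 1 ('b'): no match needed
  Position 2 ('c'): no match needed
  Position 3 ('e'): no match needed
  Position 4 ('b'): no match needed
  Position 5 ('e'): no match needed
  Position 6 ('b'): no match needed
  Position 7 ('c'): no match needed
  Position 8 ('d'): no match needed
  Position 9 ('e'): no match needed
Only matched 0/2 characters => not a subsequence

0


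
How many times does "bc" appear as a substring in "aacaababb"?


Searching for "bc" in "aacaababb"
Scanning each position:
  Position 0: "aa" => no
  Position 1: "ac" => no
  Position 2: "ca" => no
  Position 3: "aa" => no
  Position 4: "ab" => no
  Position 5: "ba" => no
  Position 6: "ab" => no
  Position 7: "bb" => no
Total occurrences: 0

0


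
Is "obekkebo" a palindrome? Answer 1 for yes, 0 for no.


Input: obekkebo
Reversed: obekkebo
  Compare pos 0 ('o') with pos 7 ('o'): match
  Compare pos 1 ('b') with pos 6 ('b'): match
  Compare pos 2 ('e') with pos 5 ('e'): match
  Compare pos 3 ('k') with pos 4 ('k'): match
Result: palindrome

1


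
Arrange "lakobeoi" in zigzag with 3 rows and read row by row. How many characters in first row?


Zigzag "lakobeoi" into 3 rows:
Placing characters:
  'l' => row 0
  'a' => row 1
  'k' => row 2
  'o' => row 1
  'b' => row 0
  'e' => row 1
  'o' => row 2
  'i' => row 1
Rows:
  Row 0: "lb"
  Row 1: "aoei"
  Row 2: "ko"
First row length: 2

2


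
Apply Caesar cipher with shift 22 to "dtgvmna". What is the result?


Caesar cipher: shift "dtgvmna" by 22
  'd' (pos 3) + 22 = pos 25 = 'z'
  't' (pos 19) + 22 = pos 15 = 'p'
  'g' (pos 6) + 22 = pos 2 = 'c'
  'v' (pos 21) + 22 = pos 17 = 'r'
  'm' (pos 12) + 22 = pos 8 = 'i'
  'n' (pos 13) + 22 = pos 9 = 'j'
  'a' (pos 0) + 22 = pos 22 = 'w'
Result: zpcrijw

zpcrijw


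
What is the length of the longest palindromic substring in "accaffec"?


Input: "accaffec"
Checking substrings for palindromes:
  [0:4] "acca" (len 4) => palindrome
  [1:3] "cc" (len 2) => palindrome
  [4:6] "ff" (len 2) => palindrome
Longest palindromic substring: "acca" with length 4

4


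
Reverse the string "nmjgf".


Input: nmjgf
Reading characters right to left:
  Position 4: 'f'
  Position 3: 'g'
  Position 2: 'j'
  Position 1: 'm'
  Position 0: 'n'
Reversed: fgjmn

fgjmn


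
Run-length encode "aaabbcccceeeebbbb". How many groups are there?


Input: aaabbcccceeeebbbb
Scanning for consecutive runs:
  Group 1: 'a' x 3 (positions 0-2)
  Group 2: 'b' x 2 (positions 3-4)
  Group 3: 'c' x 4 (positions 5-8)
  Group 4: 'e' x 4 (positions 9-12)
  Group 5: 'b' x 4 (positions 13-16)
Total groups: 5

5


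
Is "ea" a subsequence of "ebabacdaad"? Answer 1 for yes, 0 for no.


Check if "ea" is a subsequence of "ebabacdaad"
Greedy scan:
  Position 0 ('e'): matches sub[0] = 'e'
  Position 1 ('b'): no match needed
  Position 2 ('a'): matches sub[1] = 'a'
  Position 3 ('b'): no match needed
  Position 4 ('a'): no match needed
  Position 5 ('c'): no match needed
  Position 6 ('d'): no match needed
  Position 7 ('a'): no match needed
  Position 8 ('a'): no match needed
  Position 9 ('d'): no match needed
All 2 characters matched => is a subsequence

1


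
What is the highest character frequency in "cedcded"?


Input: cedcded
Character counts:
  'c': 2
  'd': 3
  'e': 2
Maximum frequency: 3

3


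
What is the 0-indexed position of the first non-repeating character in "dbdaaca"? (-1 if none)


Input: dbdaaca
Character frequencies:
  'a': 3
  'b': 1
  'c': 1
  'd': 2
Scanning left to right for freq == 1:
  Position 0 ('d'): freq=2, skip
  Position 1 ('b'): unique! => answer = 1

1


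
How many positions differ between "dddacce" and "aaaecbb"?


Comparing "dddacce" and "aaaecbb" position by position:
  Position 0: 'd' vs 'a' => DIFFER
  Position 1: 'd' vs 'a' => DIFFER
  Position 2: 'd' vs 'a' => DIFFER
  Position 3: 'a' vs 'e' => DIFFER
  Position 4: 'c' vs 'c' => same
  Position 5: 'c' vs 'b' => DIFFER
  Position 6: 'e' vs 'b' => DIFFER
Positions that differ: 6

6


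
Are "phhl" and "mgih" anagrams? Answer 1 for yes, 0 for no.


Strings: "phhl", "mgih"
Sorted first:  hhlp
Sorted second: ghim
Differ at position 0: 'h' vs 'g' => not anagrams

0


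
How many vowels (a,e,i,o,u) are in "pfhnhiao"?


Input: pfhnhiao
Checking each character:
  'p' at position 0: consonant
  'f' at position 1: consonant
  'h' at position 2: consonant
  'n' at position 3: consonant
  'h' at position 4: consonant
  'i' at position 5: vowel (running total: 1)
  'a' at position 6: vowel (running total: 2)
  'o' at position 7: vowel (running total: 3)
Total vowels: 3

3


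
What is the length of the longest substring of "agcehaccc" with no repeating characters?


Input: "agcehaccc"
Sliding window (track last position of each char):
  Position 0 ('a'): window [0,0] length 1 -- new best
  Position 1 ('g'): window [0,1] length 2 -- new best
  Position 2 ('c'): window [0,2] length 3 -- new best
  Position 3 ('e'): window [0,3] length 4 -- new best
  Position 4 ('h'): window [0,4] length 5 -- new best
  Position 5 ('a'): repeat (last at 0), move window start to 1
  Position 5 ('a'): window [1,5] length 5
  Position 6 ('c'): repeat (last at 2), move window start to 3
  Position 6 ('c'): window [3,6] length 4
  Position 7 ('c'): repeat (last at 6), move window start to 7
  Position 7 ('c'): window [7,7] length 1
  Position 8 ('c'): repeat (last at 7), move window start to 8
  Position 8 ('c'): window [8,8] length 1
Longest substring with no repeats: "agceh" with length 5

5


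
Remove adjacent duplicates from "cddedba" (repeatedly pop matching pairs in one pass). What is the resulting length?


Input: cddedba
Stack-based adjacent duplicate removal:
  Read 'c': push. Stack: c
  Read 'd': push. Stack: cd
  Read 'd': matches stack top 'd' => pop. Stack: c
  Read 'e': push. Stack: ce
  Read 'd': push. Stack: ced
  Read 'b': push. Stack: cedb
  Read 'a': push. Stack: cedba
Final stack: "cedba" (length 5)

5


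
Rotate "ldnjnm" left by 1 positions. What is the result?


Input: "ldnjnm", rotate left by 1
First 1 characters: "l"
Remaining characters: "dnjnm"
Concatenate remaining + first: "dnjnm" + "l" = "dnjnml"

dnjnml


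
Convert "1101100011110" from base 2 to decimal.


Input: "1101100011110" in base 2
Positional expansion:
  Digit '1' (value 1) x 2^12 = 4096
  Digit '1' (value 1) x 2^11 = 2048
  Digit '0' (value 0) x 2^10 = 0
  Digit '1' (value 1) x 2^9 = 512
  Digit '1' (value 1) x 2^8 = 256
  Digit '0' (value 0) x 2^7 = 0
  Digit '0' (value 0) x 2^6 = 0
  Digit '0' (value 0) x 2^5 = 0
  Digit '1' (value 1) x 2^4 = 16
  Digit '1' (value 1) x 2^3 = 8
  Digit '1' (value 1) x 2^2 = 4
  Digit '1' (value 1) x 2^1 = 2
  Digit '0' (value 0) x 2^0 = 0
Sum = 6942

6942


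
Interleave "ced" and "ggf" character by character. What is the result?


Interleaving "ced" and "ggf":
  Position 0: 'c' from first, 'g' from second => "cg"
  Position 1: 'e' from first, 'g' from second => "eg"
  Position 2: 'd' from first, 'f' from second => "df"
Result: cgegdf

cgegdf


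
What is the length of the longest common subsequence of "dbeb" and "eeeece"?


LCS of "dbeb" and "eeeece"
DP table:
           e    e    e    e    c    e
      0    0    0    0    0    0    0
  d   0    0    0    0    0    0    0
  b   0    0    0    0    0    0    0
  e   0    1    1    1    1    1    1
  b   0    1    1    1    1    1    1
LCS length = dp[4][6] = 1

1


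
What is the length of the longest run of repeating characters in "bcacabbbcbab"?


Input: "bcacabbbcbab"
Scanning for longest run:
  Position 1 ('c'): new char, reset run to 1
  Position 2 ('a'): new char, reset run to 1
  Position 3 ('c'): new char, reset run to 1
  Position 4 ('a'): new char, reset run to 1
  Position 5 ('b'): new char, reset run to 1
  Position 6 ('b'): continues run of 'b', length=2
  Position 7 ('b'): continues run of 'b', length=3
  Position 8 ('c'): new char, reset run to 1
  Position 9 ('b'): new char, reset run to 1
  Position 10 ('a'): new char, reset run to 1
  Position 11 ('b'): new char, reset run to 1
Longest run: 'b' with length 3

3


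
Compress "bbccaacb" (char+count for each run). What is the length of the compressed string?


Input: bbccaacb
Runs:
  'b' x 2 => "b2"
  'c' x 2 => "c2"
  'a' x 2 => "a2"
  'c' x 1 => "c1"
  'b' x 1 => "b1"
Compressed: "b2c2a2c1b1"
Compressed length: 10

10


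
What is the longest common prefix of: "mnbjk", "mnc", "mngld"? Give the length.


Words: mnbjk, mnc, mngld
  Position 0: all 'm' => match
  Position 1: all 'n' => match
  Position 2: ('b', 'c', 'g') => mismatch, stop
LCP = "mn" (length 2)

2


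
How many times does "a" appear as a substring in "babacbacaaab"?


Searching for "a" in "babacbacaaab"
Scanning each position:
  Position 0: "b" => no
  Position 1: "a" => MATCH
  Position 2: "b" => no
  Position 3: "a" => MATCH
  Position 4: "c" => no
  Position 5: "b" => no
  Position 6: "a" => MATCH
  Position 7: "c" => no
  Position 8: "a" => MATCH
  Position 9: "a" => MATCH
  Position 10: "a" => MATCH
  Position 11: "b" => no
Total occurrences: 6

6


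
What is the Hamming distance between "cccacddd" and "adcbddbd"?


Comparing "cccacddd" and "adcbddbd" position by position:
  Position 0: 'c' vs 'a' => differ
  Position 1: 'c' vs 'd' => differ
  Position 2: 'c' vs 'c' => same
  Position 3: 'a' vs 'b' => differ
  Position 4: 'c' vs 'd' => differ
  Position 5: 'd' vs 'd' => same
  Position 6: 'd' vs 'b' => differ
  Position 7: 'd' vs 'd' => same
Total differences (Hamming distance): 5

5


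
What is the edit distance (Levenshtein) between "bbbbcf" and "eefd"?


Computing edit distance: "bbbbcf" -> "eefd"
DP table:
           e    e    f    d
      0    1    2    3    4
  b   1    1    2    3    4
  b   2    2    2    3    4
  b   3    3    3    3    4
  b   4    4    4    4    4
  c   5    5    5    5    5
  f   6    6    6    5    6
Edit distance = dp[6][4] = 6

6


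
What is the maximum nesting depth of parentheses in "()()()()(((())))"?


Input: "()()()()(((())))"
Tracking depth:
  Position 0 '(': depth becomes 1
  Position 1 ')': depth becomes 0
  Position 2 '(': depth becomes 1
  Position 3 ')': depth becomes 0
  Position 4 '(': depth becomes 1
  Position 5 ')': depth becomes 0
  Position 6 '(': depth becomes 1
  Position 7 ')': depth becomes 0
  Position 8 '(': depth becomes 1
  Position 9 '(': depth becomes 2
  Position 10 '(': depth becomes 3
  Position 11 '(': depth becomes 4
  Position 12 ')': depth becomes 3
  Position 13 ')': depth becomes 2
  Position 14 ')': depth becomes 1
  Position 15 ')': depth becomes 0
Maximum depth reached: 4

4


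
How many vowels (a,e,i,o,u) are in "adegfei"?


Input: adegfei
Checking each character:
  'a' at position 0: vowel (running total: 1)
  'd' at position 1: consonant
  'e' at position 2: vowel (running total: 2)
  'g' at position 3: consonant
  'f' at position 4: consonant
  'e' at position 5: vowel (running total: 3)
  'i' at position 6: vowel (running total: 4)
Total vowels: 4

4


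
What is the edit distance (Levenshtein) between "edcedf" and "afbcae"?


Computing edit distance: "edcedf" -> "afbcae"
DP table:
           a    f    b    c    a    e
      0    1    2    3    4    5    6
  e   1    1    2    3    4    5    5
  d   2    2    2    3    4    5    6
  c   3    3    3    3    3    4    5
  e   4    4    4    4    4    4    4
  d   5    5    5    5    5    5    5
  f   6    6    5    6    6    6    6
Edit distance = dp[6][6] = 6

6


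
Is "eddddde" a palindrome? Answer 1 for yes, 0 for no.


Input: eddddde
Reversed: eddddde
  Compare pos 0 ('e') with pos 6 ('e'): match
  Compare pos 1 ('d') with pos 5 ('d'): match
  Compare pos 2 ('d') with pos 4 ('d'): match
Result: palindrome

1


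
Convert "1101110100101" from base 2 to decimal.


Input: "1101110100101" in base 2
Positional expansion:
  Digit '1' (value 1) x 2^12 = 4096
  Digit '1' (value 1) x 2^11 = 2048
  Digit '0' (value 0) x 2^10 = 0
  Digit '1' (value 1) x 2^9 = 512
  Digit '1' (value 1) x 2^8 = 256
  Digit '1' (value 1) x 2^7 = 128
  Digit '0' (value 0) x 2^6 = 0
  Digit '1' (value 1) x 2^5 = 32
  Digit '0' (value 0) x 2^4 = 0
  Digit '0' (value 0) x 2^3 = 0
  Digit '1' (value 1) x 2^2 = 4
  Digit '0' (value 0) x 2^1 = 0
  Digit '1' (value 1) x 2^0 = 1
Sum = 7077

7077


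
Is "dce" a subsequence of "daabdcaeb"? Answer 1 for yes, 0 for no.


Check if "dce" is a subsequence of "daabdcaeb"
Greedy scan:
  Position 0 ('d'): matches sub[0] = 'd'
  Position 1 ('a'): no match needed
  Position 2 ('a'): no match needed
  Position 3 ('b'): no match needed
  Position 4 ('d'): no match needed
  Position 5 ('c'): matches sub[1] = 'c'
  Position 6 ('a'): no match needed
  Position 7 ('e'): matches sub[2] = 'e'
  Position 8 ('b'): no match needed
All 3 characters matched => is a subsequence

1


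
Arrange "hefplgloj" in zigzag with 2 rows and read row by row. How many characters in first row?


Zigzag "hefplgloj" into 2 rows:
Placing characters:
  'h' => row 0
  'e' => row 1
  'f' => row 0
  'p' => row 1
  'l' => row 0
  'g' => row 1
  'l' => row 0
  'o' => row 1
  'j' => row 0
Rows:
  Row 0: "hfllj"
  Row 1: "epgo"
First row length: 5

5


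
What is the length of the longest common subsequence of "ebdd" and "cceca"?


LCS of "ebdd" and "cceca"
DP table:
           c    c    e    c    a
      0    0    0    0    0    0
  e   0    0    0    1    1    1
  b   0    0    0    1    1    1
  d   0    0    0    1    1    1
  d   0    0    0    1    1    1
LCS length = dp[4][5] = 1

1


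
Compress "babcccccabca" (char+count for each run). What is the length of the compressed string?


Input: babcccccabca
Runs:
  'b' x 1 => "b1"
  'a' x 1 => "a1"
  'b' x 1 => "b1"
  'c' x 5 => "c5"
  'a' x 1 => "a1"
  'b' x 1 => "b1"
  'c' x 1 => "c1"
  'a' x 1 => "a1"
Compressed: "b1a1b1c5a1b1c1a1"
Compressed length: 16

16


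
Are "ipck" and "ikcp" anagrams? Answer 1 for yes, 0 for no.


Strings: "ipck", "ikcp"
Sorted first:  cikp
Sorted second: cikp
Sorted forms match => anagrams

1


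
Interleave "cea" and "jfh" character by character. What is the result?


Interleaving "cea" and "jfh":
  Position 0: 'c' from first, 'j' from second => "cj"
  Position 1: 'e' from first, 'f' from second => "ef"
  Position 2: 'a' from first, 'h' from second => "ah"
Result: cjefah

cjefah


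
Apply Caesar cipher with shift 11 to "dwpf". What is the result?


Caesar cipher: shift "dwpf" by 11
  'd' (pos 3) + 11 = pos 14 = 'o'
  'w' (pos 22) + 11 = pos 7 = 'h'
  'p' (pos 15) + 11 = pos 0 = 'a'
  'f' (pos 5) + 11 = pos 16 = 'q'
Result: ohaq

ohaq


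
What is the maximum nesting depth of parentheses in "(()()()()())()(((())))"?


Input: "(()()()()())()(((())))"
Tracking depth:
  Position 0 '(': depth becomes 1
  Position 1 '(': depth becomes 2
  Position 2 ')': depth becomes 1
  Position 3 '(': depth becomes 2
  Position 4 ')': depth becomes 1
  Position 5 '(': depth becomes 2
  Position 6 ')': depth becomes 1
  Position 7 '(': depth becomes 2
  Position 8 ')': depth becomes 1
  Position 9 '(': depth becomes 2
  Position 10 ')': depth becomes 1
  Position 11 ')': depth becomes 0
  Position 12 '(': depth becomes 1
  Position 13 ')': depth becomes 0
  Position 14 '(': depth becomes 1
  Position 15 '(': depth becomes 2
  Position 16 '(': depth becomes 3
  Position 17 '(': depth becomes 4
  Position 18 ')': depth becomes 3
  Position 19 ')': depth becomes 2
  Position 20 ')': depth becomes 1
  Position 21 ')': depth becomes 0
Maximum depth reached: 4

4


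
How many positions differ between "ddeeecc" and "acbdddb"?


Comparing "ddeeecc" and "acbdddb" position by position:
  Position 0: 'd' vs 'a' => DIFFER
  Position 1: 'd' vs 'c' => DIFFER
  Position 2: 'e' vs 'b' => DIFFER
  Position 3: 'e' vs 'd' => DIFFER
  Position 4: 'e' vs 'd' => DIFFER
  Position 5: 'c' vs 'd' => DIFFER
  Position 6: 'c' vs 'b' => DIFFER
Positions that differ: 7

7


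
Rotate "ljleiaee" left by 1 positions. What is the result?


Input: "ljleiaee", rotate left by 1
First 1 characters: "l"
Remaining characters: "jleiaee"
Concatenate remaining + first: "jleiaee" + "l" = "jleiaeel"

jleiaeel


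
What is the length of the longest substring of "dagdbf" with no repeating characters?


Input: "dagdbf"
Sliding window (track last position of each char):
  Position 0 ('d'): window [0,0] length 1 -- new best
  Position 1 ('a'): window [0,1] length 2 -- new best
  Position 2 ('g'): window [0,2] length 3 -- new best
  Position 3 ('d'): repeat (last at 0), move window start to 1
  Position 3 ('d'): window [1,3] length 3
  Position 4 ('b'): window [1,4] length 4 -- new best
  Position 5 ('f'): window [1,5] length 5 -- new best
Longest substring with no repeats: "agdbf" with length 5

5


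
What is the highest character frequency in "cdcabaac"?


Input: cdcabaac
Character counts:
  'a': 3
  'b': 1
  'c': 3
  'd': 1
Maximum frequency: 3

3


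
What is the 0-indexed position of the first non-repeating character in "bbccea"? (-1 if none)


Input: bbccea
Character frequencies:
  'a': 1
  'b': 2
  'c': 2
  'e': 1
Scanning left to right for freq == 1:
  Position 0 ('b'): freq=2, skip
  Position 1 ('b'): freq=2, skip
  Position 2 ('c'): freq=2, skip
  Position 3 ('c'): freq=2, skip
  Position 4 ('e'): unique! => answer = 4

4


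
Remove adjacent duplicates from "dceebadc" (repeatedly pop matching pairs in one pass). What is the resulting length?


Input: dceebadc
Stack-based adjacent duplicate removal:
  Read 'd': push. Stack: d
  Read 'c': push. Stack: dc
  Read 'e': push. Stack: dce
  Read 'e': matches stack top 'e' => pop. Stack: dc
  Read 'b': push. Stack: dcb
  Read 'a': push. Stack: dcba
  Read 'd': push. Stack: dcbad
  Read 'c': push. Stack: dcbadc
Final stack: "dcbadc" (length 6)

6


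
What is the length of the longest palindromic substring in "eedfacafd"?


Input: "eedfacafd"
Checking substrings for palindromes:
  [2:9] "dfacafd" (len 7) => palindrome
  [3:8] "facaf" (len 5) => palindrome
  [4:7] "aca" (len 3) => palindrome
  [0:2] "ee" (len 2) => palindrome
Longest palindromic substring: "dfacafd" with length 7

7


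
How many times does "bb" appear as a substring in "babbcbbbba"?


Searching for "bb" in "babbcbbbba"
Scanning each position:
  Position 0: "ba" => no
  Position 1: "ab" => no
  Position 2: "bb" => MATCH
  Position 3: "bc" => no
  Position 4: "cb" => no
  Position 5: "bb" => MATCH
  Position 6: "bb" => MATCH
  Position 7: "bb" => MATCH
  Position 8: "ba" => no
Total occurrences: 4

4


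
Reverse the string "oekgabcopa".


Input: oekgabcopa
Reading characters right to left:
  Position 9: 'a'
  Position 8: 'p'
  Position 7: 'o'
  Position 6: 'c'
  Position 5: 'b'
  Position 4: 'a'
  Position 3: 'g'
  Position 2: 'k'
  Position 1: 'e'
  Position 0: 'o'
Reversed: apocbagkeo

apocbagkeo


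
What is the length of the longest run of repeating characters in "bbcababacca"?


Input: "bbcababacca"
Scanning for longest run:
  Position 1 ('b'): continues run of 'b', length=2
  Position 2 ('c'): new char, reset run to 1
  Position 3 ('a'): new char, reset run to 1
  Position 4 ('b'): new char, reset run to 1
  Position 5 ('a'): new char, reset run to 1
  Position 6 ('b'): new char, reset run to 1
  Position 7 ('a'): new char, reset run to 1
  Position 8 ('c'): new char, reset run to 1
  Position 9 ('c'): continues run of 'c', length=2
  Position 10 ('a'): new char, reset run to 1
Longest run: 'b' with length 2

2


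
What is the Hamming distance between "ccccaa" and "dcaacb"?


Comparing "ccccaa" and "dcaacb" position by position:
  Position 0: 'c' vs 'd' => differ
  Position 1: 'c' vs 'c' => same
  Position 2: 'c' vs 'a' => differ
  Position 3: 'c' vs 'a' => differ
  Position 4: 'a' vs 'c' => differ
  Position 5: 'a' vs 'b' => differ
Total differences (Hamming distance): 5

5


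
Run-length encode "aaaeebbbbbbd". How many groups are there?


Input: aaaeebbbbbbd
Scanning for consecutive runs:
  Group 1: 'a' x 3 (positions 0-2)
  Group 2: 'e' x 2 (positions 3-4)
  Group 3: 'b' x 6 (positions 5-10)
  Group 4: 'd' x 1 (positions 11-11)
Total groups: 4

4


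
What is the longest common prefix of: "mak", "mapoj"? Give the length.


Words: mak, mapoj
  Position 0: all 'm' => match
  Position 1: all 'a' => match
  Position 2: ('k', 'p') => mismatch, stop
LCP = "ma" (length 2)

2


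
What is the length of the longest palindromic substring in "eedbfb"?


Input: "eedbfb"
Checking substrings for palindromes:
  [3:6] "bfb" (len 3) => palindrome
  [0:2] "ee" (len 2) => palindrome
Longest palindromic substring: "bfb" with length 3

3


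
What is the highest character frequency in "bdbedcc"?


Input: bdbedcc
Character counts:
  'b': 2
  'c': 2
  'd': 2
  'e': 1
Maximum frequency: 2

2


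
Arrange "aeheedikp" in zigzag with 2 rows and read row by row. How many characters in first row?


Zigzag "aeheedikp" into 2 rows:
Placing characters:
  'a' => row 0
  'e' => row 1
  'h' => row 0
  'e' => row 1
  'e' => row 0
  'd' => row 1
  'i' => row 0
  'k' => row 1
  'p' => row 0
Rows:
  Row 0: "aheip"
  Row 1: "eedk"
First row length: 5

5


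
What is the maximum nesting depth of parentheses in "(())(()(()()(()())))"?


Input: "(())(()(()()(()())))"
Tracking depth:
  Position 0 '(': depth becomes 1
  Position 1 '(': depth becomes 2
  Position 2 ')': depth becomes 1
  Position 3 ')': depth becomes 0
  Position 4 '(': depth becomes 1
  Position 5 '(': depth becomes 2
  Position 6 ')': depth becomes 1
  Position 7 '(': depth becomes 2
  Position 8 '(': depth becomes 3
  Position 9 ')': depth becomes 2
  Position 10 '(': depth becomes 3
  Position 11 ')': depth becomes 2
  Position 12 '(': depth becomes 3
  Position 13 '(': depth becomes 4
  Position 14 ')': depth becomes 3
  Position 15 '(': depth becomes 4
  Position 16 ')': depth becomes 3
  Position 17 ')': depth becomes 2
  Position 18 ')': depth becomes 1
  Position 19 ')': depth becomes 0
Maximum depth reached: 4

4


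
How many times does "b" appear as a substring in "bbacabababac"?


Searching for "b" in "bbacabababac"
Scanning each position:
  Position 0: "b" => MATCH
  Position 1: "b" => MATCH
  Position 2: "a" => no
  Position 3: "c" => no
  Position 4: "a" => no
  Position 5: "b" => MATCH
  Position 6: "a" => no
  Position 7: "b" => MATCH
  Position 8: "a" => no
  Position 9: "b" => MATCH
  Position 10: "a" => no
  Position 11: "c" => no
Total occurrences: 5

5


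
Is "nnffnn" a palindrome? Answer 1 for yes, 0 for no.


Input: nnffnn
Reversed: nnffnn
  Compare pos 0 ('n') with pos 5 ('n'): match
  Compare pos 1 ('n') with pos 4 ('n'): match
  Compare pos 2 ('f') with pos 3 ('f'): match
Result: palindrome

1


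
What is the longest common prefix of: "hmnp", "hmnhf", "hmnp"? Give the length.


Words: hmnp, hmnhf, hmnp
  Position 0: all 'h' => match
  Position 1: all 'm' => match
  Position 2: all 'n' => match
  Position 3: ('p', 'h', 'p') => mismatch, stop
LCP = "hmn" (length 3)

3


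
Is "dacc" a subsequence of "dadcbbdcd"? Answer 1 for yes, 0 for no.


Check if "dacc" is a subsequence of "dadcbbdcd"
Greedy scan:
  Position 0 ('d'): matches sub[0] = 'd'
  Position 1 ('a'): matches sub[1] = 'a'
  Position 2 ('d'): no match needed
  Position 3 ('c'): matches sub[2] = 'c'
  Position 4 ('b'): no match needed
  Position 5 ('b'): no match needed
  Position 6 ('d'): no match needed
  Position 7 ('c'): matches sub[3] = 'c'
  Position 8 ('d'): no match needed
All 4 characters matched => is a subsequence

1


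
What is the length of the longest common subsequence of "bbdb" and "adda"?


LCS of "bbdb" and "adda"
DP table:
           a    d    d    a
      0    0    0    0    0
  b   0    0    0    0    0
  b   0    0    0    0    0
  d   0    0    1    1    1
  b   0    0    1    1    1
LCS length = dp[4][4] = 1

1


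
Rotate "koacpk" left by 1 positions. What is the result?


Input: "koacpk", rotate left by 1
First 1 characters: "k"
Remaining characters: "oacpk"
Concatenate remaining + first: "oacpk" + "k" = "oacpkk"

oacpkk


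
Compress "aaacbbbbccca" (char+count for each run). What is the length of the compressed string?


Input: aaacbbbbccca
Runs:
  'a' x 3 => "a3"
  'c' x 1 => "c1"
  'b' x 4 => "b4"
  'c' x 3 => "c3"
  'a' x 1 => "a1"
Compressed: "a3c1b4c3a1"
Compressed length: 10

10


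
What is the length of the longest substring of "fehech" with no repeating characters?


Input: "fehech"
Sliding window (track last position of each char):
  Position 0 ('f'): window [0,0] length 1 -- new best
  Position 1 ('e'): window [0,1] length 2 -- new best
  Position 2 ('h'): window [0,2] length 3 -- new best
  Position 3 ('e'): repeat (last at 1), move window start to 2
  Position 3 ('e'): window [2,3] length 2
  Position 4 ('c'): window [2,4] length 3
  Position 5 ('h'): repeat (last at 2), move window start to 3
  Position 5 ('h'): window [3,5] length 3
Longest substring with no repeats: "feh" with length 3

3


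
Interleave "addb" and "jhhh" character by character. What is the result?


Interleaving "addb" and "jhhh":
  Position 0: 'a' from first, 'j' from second => "aj"
  Position 1: 'd' from first, 'h' from second => "dh"
  Position 2: 'd' from first, 'h' from second => "dh"
  Position 3: 'b' from first, 'h' from second => "bh"
Result: ajdhdhbh

ajdhdhbh


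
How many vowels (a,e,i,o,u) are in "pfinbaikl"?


Input: pfinbaikl
Checking each character:
  'p' at position 0: consonant
  'f' at position 1: consonant
  'i' at position 2: vowel (running total: 1)
  'n' at position 3: consonant
  'b' at position 4: consonant
  'a' at position 5: vowel (running total: 2)
  'i' at position 6: vowel (running total: 3)
  'k' at position 7: consonant
  'l' at position 8: consonant
Total vowels: 3

3


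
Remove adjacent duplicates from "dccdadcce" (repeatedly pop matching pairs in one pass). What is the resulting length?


Input: dccdadcce
Stack-based adjacent duplicate removal:
  Read 'd': push. Stack: d
  Read 'c': push. Stack: dc
  Read 'c': matches stack top 'c' => pop. Stack: d
  Read 'd': matches stack top 'd' => pop. Stack: (empty)
  Read 'a': push. Stack: a
  Read 'd': push. Stack: ad
  Read 'c': push. Stack: adc
  Read 'c': matches stack top 'c' => pop. Stack: ad
  Read 'e': push. Stack: ade
Final stack: "ade" (length 3)

3


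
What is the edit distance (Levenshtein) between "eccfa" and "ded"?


Computing edit distance: "eccfa" -> "ded"
DP table:
           d    e    d
      0    1    2    3
  e   1    1    1    2
  c   2    2    2    2
  c   3    3    3    3
  f   4    4    4    4
  a   5    5    5    5
Edit distance = dp[5][3] = 5

5


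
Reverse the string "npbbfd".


Input: npbbfd
Reading characters right to left:
  Position 5: 'd'
  Position 4: 'f'
  Position 3: 'b'
  Position 2: 'b'
  Position 1: 'p'
  Position 0: 'n'
Reversed: dfbbpn

dfbbpn


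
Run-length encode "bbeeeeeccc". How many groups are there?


Input: bbeeeeeccc
Scanning for consecutive runs:
  Group 1: 'b' x 2 (positions 0-1)
  Group 2: 'e' x 5 (positions 2-6)
  Group 3: 'c' x 3 (positions 7-9)
Total groups: 3

3


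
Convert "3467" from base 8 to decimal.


Input: "3467" in base 8
Positional expansion:
  Digit '3' (value 3) x 8^3 = 1536
  Digit '4' (value 4) x 8^2 = 256
  Digit '6' (value 6) x 8^1 = 48
  Digit '7' (value 7) x 8^0 = 7
Sum = 1847

1847


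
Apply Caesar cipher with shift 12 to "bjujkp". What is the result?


Caesar cipher: shift "bjujkp" by 12
  'b' (pos 1) + 12 = pos 13 = 'n'
  'j' (pos 9) + 12 = pos 21 = 'v'
  'u' (pos 20) + 12 = pos 6 = 'g'
  'j' (pos 9) + 12 = pos 21 = 'v'
  'k' (pos 10) + 12 = pos 22 = 'w'
  'p' (pos 15) + 12 = pos 1 = 'b'
Result: nvgvwb

nvgvwb


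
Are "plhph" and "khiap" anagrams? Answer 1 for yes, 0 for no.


Strings: "plhph", "khiap"
Sorted first:  hhlpp
Sorted second: ahikp
Differ at position 0: 'h' vs 'a' => not anagrams

0


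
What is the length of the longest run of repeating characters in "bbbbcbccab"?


Input: "bbbbcbccab"
Scanning for longest run:
  Position 1 ('b'): continues run of 'b', length=2
  Position 2 ('b'): continues run of 'b', length=3
  Position 3 ('b'): continues run of 'b', length=4
  Position 4 ('c'): new char, reset run to 1
  Position 5 ('b'): new char, reset run to 1
  Position 6 ('c'): new char, reset run to 1
  Position 7 ('c'): continues run of 'c', length=2
  Position 8 ('a'): new char, reset run to 1
  Position 9 ('b'): new char, reset run to 1
Longest run: 'b' with length 4

4


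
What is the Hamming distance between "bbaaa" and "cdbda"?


Comparing "bbaaa" and "cdbda" position by position:
  Position 0: 'b' vs 'c' => differ
  Position 1: 'b' vs 'd' => differ
  Position 2: 'a' vs 'b' => differ
  Position 3: 'a' vs 'd' => differ
  Position 4: 'a' vs 'a' => same
Total differences (Hamming distance): 4

4


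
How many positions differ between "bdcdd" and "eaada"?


Comparing "bdcdd" and "eaada" position by position:
  Position 0: 'b' vs 'e' => DIFFER
  Position 1: 'd' vs 'a' => DIFFER
  Position 2: 'c' vs 'a' => DIFFER
  Position 3: 'd' vs 'd' => same
  Position 4: 'd' vs 'a' => DIFFER
Positions that differ: 4

4


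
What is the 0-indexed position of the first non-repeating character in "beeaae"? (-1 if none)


Input: beeaae
Character frequencies:
  'a': 2
  'b': 1
  'e': 3
Scanning left to right for freq == 1:
  Position 0 ('b'): unique! => answer = 0

0


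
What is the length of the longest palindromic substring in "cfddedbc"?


Input: "cfddedbc"
Checking substrings for palindromes:
  [3:6] "ded" (len 3) => palindrome
  [2:4] "dd" (len 2) => palindrome
Longest palindromic substring: "ded" with length 3

3


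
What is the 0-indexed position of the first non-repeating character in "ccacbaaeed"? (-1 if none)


Input: ccacbaaeed
Character frequencies:
  'a': 3
  'b': 1
  'c': 3
  'd': 1
  'e': 2
Scanning left to right for freq == 1:
  Position 0 ('c'): freq=3, skip
  Position 1 ('c'): freq=3, skip
  Position 2 ('a'): freq=3, skip
  Position 3 ('c'): freq=3, skip
  Position 4 ('b'): unique! => answer = 4

4


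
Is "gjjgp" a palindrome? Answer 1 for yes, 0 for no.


Input: gjjgp
Reversed: pgjjg
  Compare pos 0 ('g') with pos 4 ('p'): MISMATCH
  Compare pos 1 ('j') with pos 3 ('g'): MISMATCH
Result: not a palindrome

0


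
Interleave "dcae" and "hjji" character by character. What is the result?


Interleaving "dcae" and "hjji":
  Position 0: 'd' from first, 'h' from second => "dh"
  Position 1: 'c' from first, 'j' from second => "cj"
  Position 2: 'a' from first, 'j' from second => "aj"
  Position 3: 'e' from first, 'i' from second => "ei"
Result: dhcjajei

dhcjajei
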